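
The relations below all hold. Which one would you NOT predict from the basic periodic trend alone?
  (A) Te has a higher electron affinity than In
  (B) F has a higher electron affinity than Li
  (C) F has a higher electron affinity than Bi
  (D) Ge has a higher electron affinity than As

(D)

The general trend: electron affinity increases across a period and decreases down a group.
(A) Te (period 5, group 16) vs In (period 5, group 13): the stated order agrees with the simple trend.
(B) F (period 2, group 17) vs Li (period 2, group 1): the stated order agrees with the simple trend.
(C) F (period 2, group 17) vs Bi (period 6, group 15): the stated order agrees with the simple trend.
(D) Ge (period 4, group 14) vs As (period 4, group 15): the stated order contradicts the simple trend.
The exception is (D): adding an electron to As's half-filled 4p³ is unfavourable, so Ge (4p²) has the more exothermic EA.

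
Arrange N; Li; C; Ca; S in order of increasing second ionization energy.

Ca < S < C < N < Li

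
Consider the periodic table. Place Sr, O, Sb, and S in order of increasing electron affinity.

O is in period 2, group 16; S is in period 3, group 16; Sr is in period 5, group 2; Sb is in period 5, group 15.
Electron affinity generally becomes more exothermic across a period toward the halogens and less exothermic down a group.
Here both period and group differ, so the two effects have to be weighed against each other.
Sb > Sr: both are in period 5; the period trend gives Sb the larger value.
O > Sb: relative to Sb, both the across-period and down-group shifts push O's electron affinity up.
S > O: this pair runs against the simple trend — see the exception note.
Note the exception: S has a higher electron affinity than O, contrary to the simple trend — the compact 2p subshell of O repels the added electron more than S's larger 3p does.
Tabulated electron affinity (kJ/mol): O 141, S 200, Sr 5, Sb 103.
So from lowest to highest: Sr < Sb < O < S.

Sr, Sb, O, S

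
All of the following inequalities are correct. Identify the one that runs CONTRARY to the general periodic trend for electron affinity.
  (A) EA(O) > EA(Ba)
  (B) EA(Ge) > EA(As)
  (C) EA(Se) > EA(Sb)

The general trend: electron affinity increases across a period and decreases down a group.
(A) O (period 2, group 16) vs Ba (period 6, group 2): the stated order agrees with the simple trend.
(B) Ge (period 4, group 14) vs As (period 4, group 15): the stated order contradicts the simple trend.
(C) Se (period 4, group 16) vs Sb (period 5, group 15): the stated order agrees with the simple trend.
The exception is (B): adding an electron to As's half-filled 4p³ is unfavourable, so Ge (4p²) has the more exothermic EA.

(B)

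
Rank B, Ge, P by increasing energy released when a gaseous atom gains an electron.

B < P < Ge

B is in period 2, group 13; P is in period 3, group 15; Ge is in period 4, group 14.
Electron affinity generally becomes more exothermic across a period toward the halogens and less exothermic down a group.
Here both period and group differ, so the two effects have to be weighed against each other.
P > B: the two effects oppose for this pair; the across-period effect wins (72 vs 27 kJ/mol).
Ge > P: this pair runs against the simple trend — see the exception note.
Note the exception: Ge has a higher electron affinity than P, contrary to the simple trend — adding an electron to P's half-filled np³ subshell costs electron-pairing energy.
For reference (kJ/mol): B 27, P 72, Ge 119.
So from lowest to highest: B < P < Ge.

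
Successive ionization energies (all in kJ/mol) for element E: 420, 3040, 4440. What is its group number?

Look for the largest jump between consecutive ionization energies: IE2/IE1 ≈ 7.2, far larger than any earlier ratio.
That jump marks the point where a core electron is being removed. So the atom has 1 valence electron.
A main-group element with 1 valence electron is in group 1.

Group 1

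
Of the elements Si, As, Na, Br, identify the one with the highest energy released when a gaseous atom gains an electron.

Na is in period 3, group 1; Si is in period 3, group 14; As is in period 4, group 15; Br is in period 4, group 17.
EA tends to increase across a period and decrease down a group, though the pattern is less regular than for IE or radius.
Here both period and group differ, so the two effects have to be weighed against each other.
As > Na: the two effects oppose for this pair; the across-period effect wins (78 vs 53 kJ/mol).
Si > As: the two effects oppose for this pair; the down-group effect wins (134 vs 78 kJ/mol).
Br > Si: period and group pull opposite ways; the across-period shift dominates (325 vs 134 kJ/mol).
For reference (kJ/mol): Na 53, Si 134, As 78, Br 325.
The highest energy released when a gaseous atom gains an electron among these belongs to Br.

Br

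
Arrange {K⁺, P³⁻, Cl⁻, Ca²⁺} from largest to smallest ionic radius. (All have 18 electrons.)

P³⁻ > Cl⁻ > K⁺ > Ca²⁺

All of these have 18 electrons, so size is governed by nuclear charge alone: the more protons, the stronger the pull on the same electron cloud, and the smaller the ion.
Nuclear charges: Ca²⁺ (Z=20), K⁺ (Z=19), Cl⁻ (Z=17), P³⁻ (Z=15).
Largest to smallest: P³⁻ > Cl⁻ > K⁺ > Ca²⁺.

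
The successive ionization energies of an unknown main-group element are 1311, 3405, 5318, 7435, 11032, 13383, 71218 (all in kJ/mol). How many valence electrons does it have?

6

Look for the largest jump between consecutive ionization energies: IE7/IE6 ≈ 5.3, far larger than any earlier ratio.
That jump marks the point where a core electron is being removed. So the atom has 6 valence electrons.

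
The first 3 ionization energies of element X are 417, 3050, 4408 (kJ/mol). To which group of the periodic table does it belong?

Look for the largest jump between consecutive ionization energies: IE2/IE1 ≈ 7.3, far larger than any earlier ratio.
That jump marks the point where a core electron is being removed. So the atom has 1 valence electron.
A main-group element with 1 valence electron is in group 1.

Group 1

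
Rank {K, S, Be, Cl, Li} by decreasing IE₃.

IE_3 is the cost of taking one more electron from the +2 cation: K²⁺ is already 1 electron into the core; S²⁺ still has 4 valence electrons; Be²⁺ is the bare [He] core; Cl²⁺ still has 5 valence electrons; Li²⁺ is already 1 electron into the core.
Pulling an electron out of a noble-gas core costs far more than removing a remaining valence electron, so K, Li and Be sit at the high end of IE_3.
Valence configurations: S²⁺ [Ne]3s²3p², Cl²⁺ [Ne]3s²3p³.
The numbers (kJ/mol): K 4420, S 3357, Be 14849, Cl 3822, Li 11815.
Hence IE_3: S < Cl < K < Li < Be.

Be > Li > K > Cl > S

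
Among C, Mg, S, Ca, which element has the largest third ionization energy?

Mg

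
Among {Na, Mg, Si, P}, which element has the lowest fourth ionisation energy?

Si

IE_4 is the cost of taking one more electron from the +3 cation: Na³⁺ is already 2 electrons into the core; Mg³⁺ is already 1 electron into the core; Si³⁺ still has 1 valence electron; P³⁺ still has 2 valence electrons.
Pulling an electron out of a noble-gas core costs far more than removing a remaining valence electron, so Na and Mg sit at the high end of IE_4.
Valence configurations: Si³⁺ [Ne]3s¹, P³⁺ [Ne]3s².
The numbers (kJ/mol): Na 9543, Mg 10543, Si 4356, P 4964.
Overall IE_4 order: Si < P < Na < Mg.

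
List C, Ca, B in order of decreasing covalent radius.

Ca > B > C

B is in period 2, group 13; C is in period 2, group 14; Ca is in period 4, group 2.
Radius decreases left→right (rising Z_eff, same n) and increases top→bottom (higher n).
Neither a single period nor a single group — weigh both effects.
B > C: both are in period 2; the period trend gives B the larger value.
Ca > B: relative to B, both the across-period and down-group shifts push Ca's atomic radius up.
Approximate values (pm): B 85, C 75, Ca 171.
So from largest to smallest: Ca > B > C.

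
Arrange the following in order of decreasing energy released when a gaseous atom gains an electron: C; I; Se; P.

I > Se > C > P

C is in period 2, group 14; P is in period 3, group 15; Se is in period 4, group 16; I is in period 5, group 17.
Electron affinity generally becomes more exothermic across a period toward the halogens and less exothermic down a group.
A diagonal step moves right (one effect) and down (the opposite effect) at once.
C > P: the two effects oppose for this pair; the down-group effect wins (122 vs 72 kJ/mol).
Se > C: the two effects oppose for this pair; the across-period effect wins (195 vs 122 kJ/mol).
I > Se: period and group pull opposite ways; the across-period shift dominates (295 vs 195 kJ/mol).
Approximate values (kJ/mol): C 122, P 72, Se 195, I 295.
So from highest to lowest: I > Se > C > P.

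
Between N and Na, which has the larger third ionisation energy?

Na

After 2 electrons have been removed, what remains? N²⁺ still has 3 valence electrons; Na²⁺ is already 1 electron into the core.
Pulling an electron out of a noble-gas core costs far more than removing a remaining valence electron, so Na sits at the high end of IE_3.
The numbers (kJ/mol): N 4578, Na 6910.
So the third ionization energies run N < Na.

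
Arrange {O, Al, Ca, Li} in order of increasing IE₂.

The second ionization energy removes an electron from the +1 ion. For each element: O⁺ still has 5 valence electrons; Al⁺ still has 2 valence electrons; Ca⁺ still has 1 valence electron; Li⁺ is the bare [He] core.
Breaking into a closed-shell core is much more expensive than removing a leftover valence electron — Li has the largest IE_2 here.
Valence configurations: O⁺ [He]2s²2p³, Al⁺ [Ne]3s², Ca⁺ [Ar]4s¹.
Approximate IE_2 values (kJ/mol): O 3388, Al 1817, Ca 1145, Li 7298.
Putting it together, IE_2: Ca < Al < O < Li.

Ca, Al, O, Li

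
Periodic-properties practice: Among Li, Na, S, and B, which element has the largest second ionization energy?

Consider each +1 ion: Li⁺ is the bare [He] core; Na⁺ is the bare [Ne] core; S⁺ still has 5 valence electrons; B⁺ still has 2 valence electrons.
Pulling an electron out of a noble-gas core costs far more than removing a remaining valence electron, so Na and Li sit at the high end of IE_2.
Valence configurations: S⁺ [Ne]3s²3p³, B⁺ [He]2s².
Approximate IE_2 values (kJ/mol): Li 7298, Na 4562, S 2252, B 2427.
So the second ionization energies run S < B < Na < Li.

Li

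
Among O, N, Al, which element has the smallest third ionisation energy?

Consider each +2 ion: O²⁺ still has 4 valence electrons; N²⁺ still has 3 valence electrons; Al²⁺ still has 1 valence electron.
All are still removing valence electrons, so compare the +2 ions as you would atoms: IE_3 generally rises across a period (higher Z_eff) and falls down a group (larger shell), subject to the usual subshell exceptions.
Valence configurations: O²⁺ [He]2s²2p², N²⁺ [He]2s²2p¹, Al²⁺ [Ne]3s¹.
The numbers (kJ/mol): O 5300, N 4578, Al 2745.
So the third ionization energies run Al < N < O.

Al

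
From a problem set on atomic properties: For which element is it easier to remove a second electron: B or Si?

Si

The second ionization energy removes an electron from the +1 ion. For each element: B⁺ still has 2 valence electrons; Si⁺ still has 3 valence electrons.
All are still removing valence electrons, so compare the +1 ions as you would atoms: IE_2 generally rises across a period (higher Z_eff) and falls down a group (larger shell), subject to the usual subshell exceptions.
Valence configurations: B⁺ [He]2s², Si⁺ [Ne]3s²3p¹.
Approximate IE_2 values (kJ/mol): B 2427, Si 1577.
So the second ionization energies run Si < B.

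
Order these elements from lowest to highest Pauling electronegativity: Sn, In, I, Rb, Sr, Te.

Rb is in period 5, group 1; Sr is in period 5, group 2; In is in period 5, group 13; Sn is in period 5, group 14; Te is in period 5, group 16; I is in period 5, group 17.
Smaller atoms with higher effective nuclear charge are more electronegative.
All lie in period 5, so electronegativity increases left to right.
So from lowest to highest: Rb < Sr < In < Sn < Te < I.

Rb < Sr < In < Sn < Te < I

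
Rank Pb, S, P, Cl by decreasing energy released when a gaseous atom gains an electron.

Cl, S, P, Pb

P is in period 3, group 15; S is in period 3, group 16; Cl is in period 3, group 17; Pb is in period 6, group 14.
EA tends to increase across a period and decrease down a group, though the pattern is less regular than for IE or radius.
Here both period and group differ, so the two effects have to be weighed against each other.
P > Pb: relative to Pb, both the across-period and down-group shifts push P's electron affinity up.
S > P: S lies to the right of P in period 3, so the across-period effect alone puts S higher.
Cl > S: Cl lies to the right of S in period 3, so the across-period effect alone puts Cl higher.
For reference (kJ/mol): P 72, S 200, Cl 349, Pb 35.
So from highest to lowest: Cl > S > P > Pb.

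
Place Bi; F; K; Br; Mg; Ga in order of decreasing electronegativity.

F > Br > Bi > Ga > Mg > K

Smaller atoms with higher effective nuclear charge are more electronegative.
Here both period and group differ, so the two effects have to be weighed against each other.
Mg > K: both effects reinforce here, so Mg is clearly the higher of the two.
Ga > Mg: the two effects oppose for this pair; the across-period effect wins (1.81 vs 1.31).
Bi > Ga: the two effects oppose for this pair; the across-period effect wins (2.02 vs 1.81).
Br > Bi: relative to Bi, both the across-period and down-group shifts push Br's electronegativity up.
F > Br: F sits above Br in group 17, so the down-group effect alone puts F higher.
Tabulated electronegativity (Pauling): F 3.98, Mg 1.31, K 0.82, Ga 1.81, Br 2.96, Bi 2.02.
So from highest to lowest: F > Br > Bi > Ga > Mg > K.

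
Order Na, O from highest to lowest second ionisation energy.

Na, O

IE_2 is the cost of taking one more electron from the +1 cation: Na⁺ is the bare [Ne] core; O⁺ still has 5 valence electrons.
Breaking into a closed-shell core is much more expensive than removing a leftover valence electron — Na has the largest IE_2 here.
Tabulated IE_2 (kJ/mol): Na 4562, O 3388.
Overall IE_2 order: O < Na.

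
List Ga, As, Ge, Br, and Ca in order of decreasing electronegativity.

Ca is in period 4, group 2; Ga is in period 4, group 13; Ge is in period 4, group 14; As is in period 4, group 15; Br is in period 4, group 17.
Atoms toward the upper right of the periodic table pull bonding electrons most strongly.
All lie in period 4, so electronegativity increases left to right.
So from highest to lowest: Br > As > Ge > Ga > Ca.

Br > As > Ge > Ga > Ca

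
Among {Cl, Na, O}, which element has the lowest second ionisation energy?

IE_2 is the cost of taking one more electron from the +1 cation: Cl⁺ still has 6 valence electrons; Na⁺ is the bare [Ne] core; O⁺ still has 5 valence electrons.
Core electrons are held far more tightly than valence electrons, so Na tops the IE_2 order.
Valence configurations: Cl⁺ [Ne]3s²3p⁴, O⁺ [He]2s²2p³.
The numbers (kJ/mol): Cl 2298, Na 4562, O 3388.
Putting it together, IE_2: Cl < O < Na.

Cl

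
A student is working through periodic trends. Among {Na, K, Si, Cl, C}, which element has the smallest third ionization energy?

Si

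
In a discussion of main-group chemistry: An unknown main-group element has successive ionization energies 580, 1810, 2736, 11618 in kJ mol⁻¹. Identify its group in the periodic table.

Look for the largest jump between consecutive ionization energies: IE4/IE3 ≈ 4.2, far larger than any earlier ratio.
That jump marks the point where a core electron is being removed. So the atom has 3 valence electrons.
A main-group element with 3 valence electrons is in group 13.

Group 13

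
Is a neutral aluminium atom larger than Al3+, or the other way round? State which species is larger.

Al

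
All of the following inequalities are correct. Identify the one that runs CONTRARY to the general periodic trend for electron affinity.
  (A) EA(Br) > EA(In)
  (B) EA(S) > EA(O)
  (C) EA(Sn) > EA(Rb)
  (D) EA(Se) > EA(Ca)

(B)

The general trend: electron affinity increases across a period and decreases down a group.
(A) Br (period 4, group 17) vs In (period 5, group 13): the stated order agrees with the simple trend.
(B) S (period 3, group 16) vs O (period 2, group 16): the stated order contradicts the simple trend.
(C) Sn (period 5, group 14) vs Rb (period 5, group 1): the stated order agrees with the simple trend.
(D) Se (period 4, group 16) vs Ca (period 4, group 2): the stated order agrees with the simple trend.
The exception is (B): the compact 2p subshell of O repels the added electron more than S's larger 3p does.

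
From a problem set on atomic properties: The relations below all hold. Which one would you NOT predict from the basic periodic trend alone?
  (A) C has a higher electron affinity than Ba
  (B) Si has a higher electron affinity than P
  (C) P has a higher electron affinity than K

(B)

The general trend: electron affinity increases across a period and decreases down a group.
(A) C (period 2, group 14) vs Ba (period 6, group 2): the stated order agrees with the simple trend.
(B) Si (period 3, group 14) vs P (period 3, group 15): the stated order contradicts the simple trend.
(C) P (period 3, group 15) vs K (period 4, group 1): the stated order agrees with the simple trend.
The exception is (B): adding an electron to P's half-filled 3p³ is unfavourable, so Si (3p²) has the more exothermic EA.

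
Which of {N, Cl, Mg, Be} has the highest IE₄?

Be

IE_4 is the cost of taking one more electron from the +3 cation: N³⁺ still has 2 valence electrons; Cl³⁺ still has 4 valence electrons; Mg³⁺ is already 1 electron into the core; Be³⁺ is already 1 electron into the core.
Pulling an electron out of a noble-gas core costs far more than removing a remaining valence electron, so Mg and Be sit at the high end of IE_4.
Valence configurations: N³⁺ [He]2s², Cl³⁺ [Ne]3s²3p².
The numbers (kJ/mol): N 7475, Cl 5159, Mg 10543, Be 21007.
So the fourth ionization energies run Cl < N < Mg < Be.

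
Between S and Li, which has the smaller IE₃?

S

The third ionization energy removes an electron from the +2 ion. For each element: S²⁺ still has 4 valence electrons; Li²⁺ is already 1 electron into the core.
Core electrons are held far more tightly than valence electrons, so Li tops the IE_3 order.
The numbers (kJ/mol): S 3357, Li 11815.
Hence IE_3: S < Li.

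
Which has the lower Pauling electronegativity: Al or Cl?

Al is in period 3, group 13; Cl is in period 3, group 17.
Atoms toward the upper right of the periodic table pull bonding electrons most strongly.
All lie in period 3, so electronegativity increases left to right.
So Al has the lower Pauling electronegativity (Al < Cl).

Al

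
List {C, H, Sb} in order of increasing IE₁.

Sb < C < H

H is in period 1, group 1; C is in period 2, group 14; Sb is in period 5, group 15.
Across a period the outer electron is held more tightly (higher IE₁); down a group it sits in a higher shell, more shielded, and comes off more easily.
Here both period and group differ, so the two effects have to be weighed against each other.
C > Sb: the two effects oppose for this pair; the down-group effect wins (1086 vs 831 kJ/mol).
H > C: the two effects oppose for this pair; the down-group effect wins (1312 vs 1086 kJ/mol).
For reference (kJ/mol): H 1312, C 1086, Sb 831.
So from lowest to highest: Sb < C < H.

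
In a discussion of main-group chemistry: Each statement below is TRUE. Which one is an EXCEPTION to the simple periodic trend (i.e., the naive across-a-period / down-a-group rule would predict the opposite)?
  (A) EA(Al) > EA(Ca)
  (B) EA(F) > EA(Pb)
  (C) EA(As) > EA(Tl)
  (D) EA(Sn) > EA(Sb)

The general trend: electron affinity increases across a period and decreases down a group.
(A) Al (period 3, group 13) vs Ca (period 4, group 2): the stated order agrees with the simple trend.
(B) F (period 2, group 17) vs Pb (period 6, group 14): the stated order agrees with the simple trend.
(C) As (period 4, group 15) vs Tl (period 6, group 13): the stated order agrees with the simple trend.
(D) Sn (period 5, group 14) vs Sb (period 5, group 15): the stated order contradicts the simple trend.
The exception is (D): adding an electron to Sb's half-filled 5p³ is unfavourable, so Sn has the more exothermic EA.

(D)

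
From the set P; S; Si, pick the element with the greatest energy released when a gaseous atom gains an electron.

S

Si is in period 3, group 14; P is in period 3, group 15; S is in period 3, group 16.
Adding an electron releases more energy for atoms nearer the top right (short of the noble gases).
All lie in period 3; the across-period trend (electron affinity increases left to right) applies, with the exception below.
Note the exception: Si has a higher electron affinity than P, contrary to the simple trend — adding an electron to P's half-filled 3p³ is unfavourable, so Si (3p²) has the more exothermic EA.
For reference (kJ/mol): Si 134, P 72, S 200.
The greatest energy released when a gaseous atom gains an electron among these belongs to S.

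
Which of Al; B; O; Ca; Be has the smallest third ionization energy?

After 2 electrons have been removed, what remains? Al²⁺ still has 1 valence electron; B²⁺ still has 1 valence electron; O²⁺ still has 4 valence electrons; Ca²⁺ is the bare [Ar] core; Be²⁺ is the bare [He] core.
Usually core removal costs more than valence removal, but here the competition is close: a tightly held n=2 valence electron can cost more to remove than an n=3 core electron, so the actual values have to decide it.
Valence configurations: Al²⁺ [Ne]3s¹, B²⁺ [He]2s¹, O²⁺ [He]2s²2p².
Approximate IE_3 values (kJ/mol): Al 2745, B 3660, O 5300, Ca 4912, Be 14849.
Hence IE_3: Al < B < Ca < O < Be.

Al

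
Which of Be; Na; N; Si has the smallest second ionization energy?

The second ionization energy removes an electron from the +1 ion. For each element: Be⁺ still has 1 valence electron; Na⁺ is the bare [Ne] core; N⁺ still has 4 valence electrons; Si⁺ still has 3 valence electrons.
Core electrons are held far more tightly than valence electrons, so Na tops the IE_2 order.
Valence configurations: Be⁺ [He]2s¹, N⁺ [He]2s²2p², Si⁺ [Ne]3s²3p¹.
Tabulated IE_2 (kJ/mol): Be 1757, Na 4562, N 2856, Si 1577.
Putting it together, IE_2: Si < Be < N < Na.

Si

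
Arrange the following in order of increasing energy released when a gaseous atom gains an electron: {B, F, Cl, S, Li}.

B < Li < S < F < Cl

Li is in period 2, group 1; B is in period 2, group 13; F is in period 2, group 17; S is in period 3, group 16; Cl is in period 3, group 17.
EA tends to increase across a period and decrease down a group, though the pattern is less regular than for IE or radius.
These span different periods and groups, so the two trends combine.
Li > B: this pair runs against the simple trend — see the exception note.
S > Li: period and group pull opposite ways; the across-period shift dominates (200 vs 60 kJ/mol).
F > S: relative to S, both the across-period and down-group shifts push F's electron affinity up.
Cl > F: this pair runs against the simple trend — see the exception note.
Note the exception: Li has a higher electron affinity than B, contrary to the simple trend — B's ns²np¹ configuration gives only a small electron affinity — the sparsely filled np subshell binds an added electron weakly.
Note the exception: Cl has a higher electron affinity than F, contrary to the simple trend — F's small 2p subshell makes the incoming electron feel strong e⁻–e⁻ repulsion, so Cl actually releases more energy on gaining an electron.
Approximate values (kJ/mol): Li 60, B 27, F 328, S 200, Cl 349.
So from lowest to highest: B < Li < S < F < Cl.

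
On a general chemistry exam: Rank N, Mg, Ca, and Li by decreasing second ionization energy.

Li, N, Mg, Ca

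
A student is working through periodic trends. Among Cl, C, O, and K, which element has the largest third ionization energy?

O

IE_3 is the cost of taking one more electron from the +2 cation: Cl²⁺ still has 5 valence electrons; C²⁺ still has 2 valence electrons; O²⁺ still has 4 valence electrons; K²⁺ is already 1 electron into the core.
Usually core removal costs more than valence removal, but here the competition is close: a tightly held n=2 valence electron can cost more to remove than an n=3 core electron, so the actual values have to decide it.
Valence configurations: Cl²⁺ [Ne]3s²3p³, C²⁺ [He]2s², O²⁺ [He]2s²2p².
Tabulated IE_3 (kJ/mol): Cl 3822, C 4620, O 5300, K 4420.
Overall IE_3 order: Cl < K < C < O.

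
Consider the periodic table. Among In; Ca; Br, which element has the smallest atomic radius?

Ca is in period 4, group 2; Br is in period 4, group 17; In is in period 5, group 13.
Atomic radius shrinks across a period as nuclear charge pulls the same shell inward, and grows down a group as new shells are added.
These span different periods and groups, so the two trends combine.
In > Br: both effects reinforce here, so In is clearly the larger of the two.
Ca > In: period and group pull opposite ways; the across-period shift dominates (171 vs 142 pm).
Tabulated atomic radius (pm): Ca 171, Br 114, In 142.
The smallest atomic radius among these belongs to Br.

Br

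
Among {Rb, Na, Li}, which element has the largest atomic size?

Atomic radius shrinks across a period as nuclear charge pulls the same shell inward, and grows down a group as new shells are added.
All are in group 1, so atomic radius increases down the group.
The largest atomic size among these belongs to Rb.

Rb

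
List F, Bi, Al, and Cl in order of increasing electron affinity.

F is in period 2, group 17; Al is in period 3, group 13; Cl is in period 3, group 17; Bi is in period 6, group 15.
Electron affinity generally becomes more exothermic across a period toward the halogens and less exothermic down a group.
Neither a single period nor a single group — weigh both effects.
Bi > Al: period and group pull opposite ways; the across-period shift dominates (91 vs 42 kJ/mol).
F > Bi: relative to Bi, both the across-period and down-group shifts push F's electron affinity up.
Cl > F: this pair runs against the simple trend — see the exception note.
Note the exception: Cl has a higher electron affinity than F, contrary to the simple trend — F's small 2p subshell makes the incoming electron feel strong e⁻–e⁻ repulsion, so Cl actually releases more energy on gaining an electron.
Tabulated electron affinity (kJ/mol): F 328, Al 42, Cl 349, Bi 91.
So from lowest to highest: Al < Bi < F < Cl.

Al < Bi < F < Cl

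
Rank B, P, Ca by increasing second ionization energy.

Ca, P, B

IE_2 is the cost of taking one more electron from the +1 cation: B⁺ still has 2 valence electrons; P⁺ still has 4 valence electrons; Ca⁺ still has 1 valence electron.
All are still removing valence electrons, so compare the +1 ions as you would atoms: IE_2 generally rises across a period (higher Z_eff) and falls down a group (larger shell), subject to the usual subshell exceptions.
Valence configurations: B⁺ [He]2s², P⁺ [Ne]3s²3p², Ca⁺ [Ar]4s¹.
Approximate IE_2 values (kJ/mol): B 2427, P 1907, Ca 1145.
Putting it together, IE_2: Ca < P < B.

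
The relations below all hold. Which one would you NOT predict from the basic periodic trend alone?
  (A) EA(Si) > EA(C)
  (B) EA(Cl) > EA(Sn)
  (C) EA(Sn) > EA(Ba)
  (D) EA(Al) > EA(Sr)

(A)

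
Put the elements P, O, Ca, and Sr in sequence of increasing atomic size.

O < P < Ca < Sr

O is in period 2, group 16; P is in period 3, group 15; Ca is in period 4, group 2; Sr is in period 5, group 2.
Across a period the added protons contract the valence shell; down a group each new principal shell makes the atom larger.
Here both period and group differ, so the two effects have to be weighed against each other.
P > O: relative to O, both the across-period and down-group shifts push P's atomic radius up.
Ca > P: both effects reinforce here, so Ca is clearly the larger of the two.
Sr > Ca: they share group 2; the group trend gives Sr the larger value.
For reference (pm): O 63, P 111, Ca 171, Sr 185.
So from smallest to largest: O < P < Ca < Sr.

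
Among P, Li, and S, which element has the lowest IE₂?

The second ionization energy removes an electron from the +1 ion. For each element: P⁺ still has 4 valence electrons; Li⁺ is the bare [He] core; S⁺ still has 5 valence electrons.
Pulling an electron out of a noble-gas core costs far more than removing a remaining valence electron, so Li sits at the high end of IE_2.
Valence configurations: P⁺ [Ne]3s²3p², S⁺ [Ne]3s²3p³.
Tabulated IE_2 (kJ/mol): P 1907, Li 7298, S 2252.
Hence IE_2: P < S < Li.

P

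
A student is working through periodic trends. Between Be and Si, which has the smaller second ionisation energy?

Si

The second ionization energy removes an electron from the +1 ion. For each element: Be⁺ still has 1 valence electron; Si⁺ still has 3 valence electrons.
All are still removing valence electrons, so compare the +1 ions as you would atoms: IE_2 generally rises across a period (higher Z_eff) and falls down a group (larger shell), subject to the usual subshell exceptions.
Valence configurations: Be⁺ [He]2s¹, Si⁺ [Ne]3s²3p¹.
The numbers (kJ/mol): Be 1757, Si 1577.
Overall IE_2 order: Si < Be.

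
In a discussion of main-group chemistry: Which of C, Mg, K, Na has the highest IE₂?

The second ionization energy removes an electron from the +1 ion. For each element: C⁺ still has 3 valence electrons; Mg⁺ still has 1 valence electron; K⁺ is the bare [Ar] core; Na⁺ is the bare [Ne] core.
Breaking into a closed-shell core is much more expensive than removing a leftover valence electron — K and Na have the largest IE_2 here.
Valence configurations: C⁺ [He]2s²2p¹, Mg⁺ [Ne]3s¹.
The numbers (kJ/mol): C 2353, Mg 1451, K 3052, Na 4562.
Hence IE_2: Mg < C < K < Na.

Na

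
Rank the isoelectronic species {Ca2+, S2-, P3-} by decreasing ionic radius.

P3- > S2- > Ca2+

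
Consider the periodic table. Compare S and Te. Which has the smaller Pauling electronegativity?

S is in period 3, group 16; Te is in period 5, group 16.
EN rises left→right (higher Z_eff, smaller atoms) and falls top→bottom (larger, more shielded atoms).
All are in group 16, so electronegativity increases up the group.
So Te has the smaller Pauling electronegativity (Te < S).

Te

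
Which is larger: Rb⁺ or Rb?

Forming Rb⁺ removes 1 electron from Rb. Fewer electrons for the same nuclear charge means less shielding and a higher Z_eff on the remaining electrons, and for main-group metals the entire outer shell is lost.
A cation is smaller than its parent atom: Rb⁺ < Rb.

Rb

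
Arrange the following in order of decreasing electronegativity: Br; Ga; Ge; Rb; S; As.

Br > S > As > Ge > Ga > Rb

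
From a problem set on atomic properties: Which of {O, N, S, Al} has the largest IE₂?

O

The second ionization energy removes an electron from the +1 ion. For each element: O⁺ still has 5 valence electrons; N⁺ still has 4 valence electrons; S⁺ still has 5 valence electrons; Al⁺ still has 2 valence electrons.
All are still removing valence electrons, so compare the +1 ions as you would atoms: IE_2 generally rises across a period (higher Z_eff) and falls down a group (larger shell), subject to the usual subshell exceptions.
Valence configurations: O⁺ [He]2s²2p³, N⁺ [He]2s²2p², S⁺ [Ne]3s²3p³, Al⁺ [Ne]3s².
Tabulated IE_2 (kJ/mol): O 3388, N 2856, S 2252, Al 1817.
Putting it together, IE_2: Al < S < N < O.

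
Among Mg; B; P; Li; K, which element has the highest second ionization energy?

The second ionization energy removes an electron from the +1 ion. For each element: Mg⁺ still has 1 valence electron; B⁺ still has 2 valence electrons; P⁺ still has 4 valence electrons; Li⁺ is the bare [He] core; K⁺ is the bare [Ar] core.
Breaking into a closed-shell core is much more expensive than removing a leftover valence electron — K and Li have the largest IE_2 here.
Valence configurations: Mg⁺ [Ne]3s¹, B⁺ [He]2s², P⁺ [Ne]3s²3p².
Approximate IE_2 values (kJ/mol): Mg 1451, B 2427, P 1907, Li 7298, K 3052.
Overall IE_2 order: Mg < P < B < K < Li.

Li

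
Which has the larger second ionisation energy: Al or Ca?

The second ionization energy removes an electron from the +1 ion. For each element: Al⁺ still has 2 valence electrons; Ca⁺ still has 1 valence electron.
All are still removing valence electrons, so compare the +1 ions as you would atoms: IE_2 generally rises across a period (higher Z_eff) and falls down a group (larger shell), subject to the usual subshell exceptions.
Valence configurations: Al⁺ [Ne]3s², Ca⁺ [Ar]4s¹.
The numbers (kJ/mol): Al 1817, Ca 1145.
Overall IE_2 order: Ca < Al.

Al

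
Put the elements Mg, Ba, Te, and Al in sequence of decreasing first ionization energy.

Mg is in period 3, group 2; Al is in period 3, group 13; Te is in period 5, group 16; Ba is in period 6, group 2.
First ionization energy rises across a period (greater Z_eff holds electrons more tightly) and falls down a group (valence electrons are farther from the nucleus).
These span different periods and groups, so the two trends combine.
Al > Ba: both effects reinforce here, so Al is clearly the higher of the two.
Mg > Al: this pair runs against the simple trend — see the exception note.
Te > Mg: the two effects oppose for this pair; the across-period effect wins (869 vs 738 kJ/mol).
Note the exception: Mg has a higher first ionization energy than Al, contrary to the simple trend — Al's single 3p electron is easier to remove than one from Mg's filled 3s².
For reference (kJ/mol): Mg 738, Al 578, Te 869, Ba 503.
So from highest to lowest: Te > Mg > Al > Ba.

Te > Mg > Al > Ba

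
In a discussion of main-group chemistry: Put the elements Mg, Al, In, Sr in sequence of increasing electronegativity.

Sr < Mg < Al < In

Mg is in period 3, group 2; Al is in period 3, group 13; Sr is in period 5, group 2; In is in period 5, group 13.
Electronegativity increases across a period and decreases down a group, tracking effective nuclear charge and atomic size.
Here both period and group differ, so the two effects have to be weighed against each other.
Mg > Sr: they share group 2; the group trend gives Mg the larger value.
Al > Mg: both are in period 3; the period trend gives Al the larger value.
In > Al: this pair runs against the simple trend — see the exception note.
Note the exception: In has a higher electronegativity than Al, contrary to the simple trend — poor shielding by filled d (and f) subshells raises the heavier element's effective nuclear charge more than the simple down-group trend predicts.
Tabulated electronegativity (Pauling): Mg 1.31, Al 1.61, Sr 0.95, In 1.78.
So from lowest to highest: Sr < Mg < Al < In.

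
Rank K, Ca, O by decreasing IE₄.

O, Ca, K

The fourth ionization energy removes an electron from the +3 ion. For each element: K³⁺ is already 2 electrons into the core; Ca³⁺ is already 1 electron into the core; O³⁺ still has 3 valence electrons.
Usually core removal costs more than valence removal, but here the competition is close: a tightly held n=2 valence electron can cost more to remove than an n=3 core electron, so the actual values have to decide it.
Approximate IE_4 values (kJ/mol): K 5877, Ca 6491, O 7469.
So the fourth ionization energies run K < Ca < O.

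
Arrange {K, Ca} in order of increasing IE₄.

K < Ca

Consider each +3 ion: K³⁺ is already 2 electrons into the core; Ca³⁺ is already 1 electron into the core.
All of these are removing an electron from a noble-gas core or deeper; the smaller core (lower principal quantum number) is held far more tightly, and within a period the higher nuclear charge binds the same core more tightly.
The numbers (kJ/mol): K 5877, Ca 6491.
Hence IE_4: K < Ca.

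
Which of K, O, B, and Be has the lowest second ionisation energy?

The second ionization energy removes an electron from the +1 ion. For each element: K⁺ is the bare [Ar] core; O⁺ still has 5 valence electrons; B⁺ still has 2 valence electrons; Be⁺ still has 1 valence electron.
Usually core removal costs more than valence removal, but here the competition is close: a tightly held n=2 valence electron can cost more to remove than an n=3 core electron, so the actual values have to decide it.
Valence configurations: O⁺ [He]2s²2p³, B⁺ [He]2s², Be⁺ [He]2s¹.
Tabulated IE_2 (kJ/mol): K 3052, O 3388, B 2427, Be 1757.
So the second ionization energies run Be < B < K < O.

Be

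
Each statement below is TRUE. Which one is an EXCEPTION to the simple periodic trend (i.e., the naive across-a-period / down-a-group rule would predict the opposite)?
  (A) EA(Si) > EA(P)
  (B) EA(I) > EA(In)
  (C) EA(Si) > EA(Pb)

(A)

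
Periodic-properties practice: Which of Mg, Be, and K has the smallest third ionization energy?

K

The third ionization energy removes an electron from the +2 ion. For each element: Mg²⁺ is the bare [Ne] core; Be²⁺ is the bare [He] core; K²⁺ is already 1 electron into the core.
All of these are removing an electron from a noble-gas core or deeper; the smaller core (lower principal quantum number) is held far more tightly, and within a period the higher nuclear charge binds the same core more tightly.
The numbers (kJ/mol): Mg 7733, Be 14849, K 4420.
Hence IE_3: K < Mg < Be.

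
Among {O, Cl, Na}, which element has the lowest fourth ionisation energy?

The fourth ionization energy removes an electron from the +3 ion. For each element: O³⁺ still has 3 valence electrons; Cl³⁺ still has 4 valence electrons; Na³⁺ is already 2 electrons into the core.
Core electrons are held far more tightly than valence electrons, so Na tops the IE_4 order.
Valence configurations: O³⁺ [He]2s²2p¹, Cl³⁺ [Ne]3s²3p².
Tabulated IE_4 (kJ/mol): O 7469, Cl 5159, Na 9543.
Hence IE_4: Cl < O < Na.

Cl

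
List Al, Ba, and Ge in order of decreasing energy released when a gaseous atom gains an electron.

Adding an electron releases more energy for atoms nearer the top right (short of the noble gases).
These span different periods and groups, so the two trends combine.
Al > Ba: both effects reinforce here, so Al is clearly the higher of the two.
Ge > Al: period and group pull opposite ways; the across-period shift dominates (119 vs 42 kJ/mol).
Tabulated electron affinity (kJ/mol): Al 42, Ge 119, Ba 14.
So from highest to lowest: Ge > Al > Ba.

Ge, Al, Ba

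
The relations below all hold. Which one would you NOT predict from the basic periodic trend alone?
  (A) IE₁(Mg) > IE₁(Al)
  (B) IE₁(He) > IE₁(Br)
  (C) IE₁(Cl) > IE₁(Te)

The general trend: IE₁ increases across a period and decreases down a group.
(A) Mg (period 3, group 2) vs Al (period 3, group 13): the stated order contradicts the simple trend.
(B) He (period 1, group 18) vs Br (period 4, group 17): the stated order agrees with the simple trend.
(C) Cl (period 3, group 17) vs Te (period 5, group 16): the stated order agrees with the simple trend.
The exception is (A): Al's single 3p electron is easier to remove than one from Mg's filled 3s².

(A)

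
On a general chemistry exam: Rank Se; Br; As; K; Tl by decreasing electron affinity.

K is in period 4, group 1; As is in period 4, group 15; Se is in period 4, group 16; Br is in period 4, group 17; Tl is in period 6, group 13.
Adding an electron releases more energy for atoms nearer the top right (short of the noble gases).
Here both period and group differ, so the two effects have to be weighed against each other.
K > Tl: the two effects oppose for this pair; the down-group effect wins (48 vs 19 kJ/mol).
As > K: As lies to the right of K in period 4, so the across-period effect alone puts As higher.
Se > As: Se lies to the right of As in period 4, so the across-period effect alone puts Se higher.
Br > Se: both are in period 4; the period trend gives Br the larger value.
Tabulated electron affinity (kJ/mol): K 48, As 78, Se 195, Br 325, Tl 19.
So from highest to lowest: Br > Se > As > K > Tl.

Br, Se, As, K, Tl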